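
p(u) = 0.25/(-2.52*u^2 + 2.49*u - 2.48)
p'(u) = 0.25*(5.04*u - 2.49)/(-2.52*u^2 + 2.49*u - 2.48)^2 = (1.26*u - 0.6225)/(2.52*u^2 - 2.49*u + 2.48)^2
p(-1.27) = -0.03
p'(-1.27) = -0.02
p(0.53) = -0.13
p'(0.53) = 0.01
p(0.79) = -0.12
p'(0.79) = 0.09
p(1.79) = -0.04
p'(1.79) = 0.04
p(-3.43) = -0.01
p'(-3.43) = -0.00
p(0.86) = -0.11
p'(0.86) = 0.10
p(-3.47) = -0.01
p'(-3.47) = -0.00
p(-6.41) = -0.00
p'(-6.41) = -0.00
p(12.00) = -0.00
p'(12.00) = 0.00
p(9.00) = -0.00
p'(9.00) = 0.00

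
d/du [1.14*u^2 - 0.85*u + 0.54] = 2.28*u - 0.85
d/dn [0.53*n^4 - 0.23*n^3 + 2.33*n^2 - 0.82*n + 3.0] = 2.12*n^3 - 0.69*n^2 + 4.66*n - 0.82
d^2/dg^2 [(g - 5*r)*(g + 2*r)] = 2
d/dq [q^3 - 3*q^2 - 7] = 3*q*(q - 2)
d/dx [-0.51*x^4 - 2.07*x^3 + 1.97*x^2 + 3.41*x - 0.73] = -2.04*x^3 - 6.21*x^2 + 3.94*x + 3.41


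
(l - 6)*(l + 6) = l^2 - 36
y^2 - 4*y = y*(y - 4)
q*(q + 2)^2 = q^3 + 4*q^2 + 4*q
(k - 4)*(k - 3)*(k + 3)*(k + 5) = k^4 + k^3 - 29*k^2 - 9*k + 180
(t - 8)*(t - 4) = t^2 - 12*t + 32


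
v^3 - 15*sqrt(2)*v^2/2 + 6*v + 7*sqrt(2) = (v - 7*sqrt(2))*(v - sqrt(2))*(v + sqrt(2)/2)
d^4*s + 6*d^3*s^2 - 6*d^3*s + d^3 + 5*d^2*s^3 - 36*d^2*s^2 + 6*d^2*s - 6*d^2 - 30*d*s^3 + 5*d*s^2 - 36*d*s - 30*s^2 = (d - 6)*(d + s)*(d + 5*s)*(d*s + 1)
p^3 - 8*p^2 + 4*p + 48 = (p - 6)*(p - 4)*(p + 2)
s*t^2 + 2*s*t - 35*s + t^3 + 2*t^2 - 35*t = (s + t)*(t - 5)*(t + 7)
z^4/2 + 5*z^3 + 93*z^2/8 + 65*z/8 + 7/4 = (z/2 + 1/4)*(z + 1/2)*(z + 2)*(z + 7)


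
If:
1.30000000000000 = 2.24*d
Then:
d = 0.58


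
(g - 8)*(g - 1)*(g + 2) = g^3 - 7*g^2 - 10*g + 16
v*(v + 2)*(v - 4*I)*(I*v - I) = I*v^4 + 4*v^3 + I*v^3 + 4*v^2 - 2*I*v^2 - 8*v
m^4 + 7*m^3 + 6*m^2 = m^2*(m + 1)*(m + 6)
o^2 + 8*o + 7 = (o + 1)*(o + 7)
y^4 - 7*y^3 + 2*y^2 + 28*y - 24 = (y - 6)*(y - 2)*(y - 1)*(y + 2)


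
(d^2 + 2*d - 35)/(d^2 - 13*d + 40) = (d + 7)/(d - 8)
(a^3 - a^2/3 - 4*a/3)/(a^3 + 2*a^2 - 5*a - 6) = a*(3*a - 4)/(3*(a^2 + a - 6))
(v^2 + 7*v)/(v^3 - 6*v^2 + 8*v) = (v + 7)/(v^2 - 6*v + 8)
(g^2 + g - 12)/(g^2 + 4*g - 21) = (g + 4)/(g + 7)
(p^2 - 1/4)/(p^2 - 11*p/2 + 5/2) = (p + 1/2)/(p - 5)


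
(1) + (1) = 2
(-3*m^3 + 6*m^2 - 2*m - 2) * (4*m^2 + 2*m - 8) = -12*m^5 + 18*m^4 + 28*m^3 - 60*m^2 + 12*m + 16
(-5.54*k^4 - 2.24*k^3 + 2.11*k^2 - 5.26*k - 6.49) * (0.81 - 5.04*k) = 27.9216*k^5 + 6.8022*k^4 - 12.4488*k^3 + 28.2195*k^2 + 28.449*k - 5.2569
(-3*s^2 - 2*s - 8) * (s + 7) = -3*s^3 - 23*s^2 - 22*s - 56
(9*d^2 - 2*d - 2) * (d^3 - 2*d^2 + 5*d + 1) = 9*d^5 - 20*d^4 + 47*d^3 + 3*d^2 - 12*d - 2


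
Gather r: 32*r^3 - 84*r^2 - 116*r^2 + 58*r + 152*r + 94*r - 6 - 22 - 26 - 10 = 32*r^3 - 200*r^2 + 304*r - 64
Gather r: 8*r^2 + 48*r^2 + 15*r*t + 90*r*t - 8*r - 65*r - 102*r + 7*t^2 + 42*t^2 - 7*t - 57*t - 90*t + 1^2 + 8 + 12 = 56*r^2 + r*(105*t - 175) + 49*t^2 - 154*t + 21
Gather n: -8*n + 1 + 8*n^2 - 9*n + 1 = 8*n^2 - 17*n + 2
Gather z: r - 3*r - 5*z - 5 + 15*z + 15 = -2*r + 10*z + 10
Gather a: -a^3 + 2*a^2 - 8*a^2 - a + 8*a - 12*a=-a^3 - 6*a^2 - 5*a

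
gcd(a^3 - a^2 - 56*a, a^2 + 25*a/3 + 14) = 1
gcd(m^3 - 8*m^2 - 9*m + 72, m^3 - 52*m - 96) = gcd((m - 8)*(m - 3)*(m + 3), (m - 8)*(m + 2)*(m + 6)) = m - 8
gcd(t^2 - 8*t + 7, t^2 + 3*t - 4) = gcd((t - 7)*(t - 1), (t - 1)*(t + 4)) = t - 1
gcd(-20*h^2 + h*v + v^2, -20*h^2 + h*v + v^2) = -20*h^2 + h*v + v^2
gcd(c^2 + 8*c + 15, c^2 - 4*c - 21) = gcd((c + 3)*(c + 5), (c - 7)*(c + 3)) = c + 3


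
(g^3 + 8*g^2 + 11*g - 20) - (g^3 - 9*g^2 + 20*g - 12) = 17*g^2 - 9*g - 8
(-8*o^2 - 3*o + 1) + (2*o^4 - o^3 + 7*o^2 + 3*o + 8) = 2*o^4 - o^3 - o^2 + 9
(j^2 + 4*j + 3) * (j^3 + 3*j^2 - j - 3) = j^5 + 7*j^4 + 14*j^3 + 2*j^2 - 15*j - 9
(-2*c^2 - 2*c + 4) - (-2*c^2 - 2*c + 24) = -20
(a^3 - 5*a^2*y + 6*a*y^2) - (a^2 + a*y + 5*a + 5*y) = a^3 - 5*a^2*y - a^2 + 6*a*y^2 - a*y - 5*a - 5*y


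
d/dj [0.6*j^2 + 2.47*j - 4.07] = 1.2*j + 2.47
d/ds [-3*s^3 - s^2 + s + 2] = -9*s^2 - 2*s + 1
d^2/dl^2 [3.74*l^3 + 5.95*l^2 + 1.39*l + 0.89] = 22.44*l + 11.9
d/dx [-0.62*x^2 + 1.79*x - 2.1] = 1.79 - 1.24*x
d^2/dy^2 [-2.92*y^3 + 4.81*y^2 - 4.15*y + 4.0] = 9.62 - 17.52*y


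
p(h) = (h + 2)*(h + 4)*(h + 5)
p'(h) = (h + 2)*(h + 4) + (h + 2)*(h + 5) + (h + 4)*(h + 5) = 3*h^2 + 22*h + 38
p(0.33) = 53.77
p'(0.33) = 45.59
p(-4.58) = 0.63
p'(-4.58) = 0.17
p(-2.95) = -2.04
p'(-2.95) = -0.79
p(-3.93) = -0.14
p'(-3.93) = -2.13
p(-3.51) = -1.10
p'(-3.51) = -2.26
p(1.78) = 148.13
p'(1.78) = 86.67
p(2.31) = 198.80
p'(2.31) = 104.83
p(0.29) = 51.97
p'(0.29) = 44.63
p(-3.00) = -2.00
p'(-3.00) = -1.00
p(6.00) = 880.00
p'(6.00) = 278.00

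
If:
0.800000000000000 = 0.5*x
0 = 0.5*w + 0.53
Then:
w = -1.06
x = 1.60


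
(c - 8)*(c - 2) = c^2 - 10*c + 16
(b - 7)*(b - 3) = b^2 - 10*b + 21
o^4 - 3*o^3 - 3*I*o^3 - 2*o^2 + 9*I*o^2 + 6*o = o*(o - 3)*(o - 2*I)*(o - I)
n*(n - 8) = n^2 - 8*n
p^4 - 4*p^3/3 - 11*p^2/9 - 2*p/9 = p*(p - 2)*(p + 1/3)^2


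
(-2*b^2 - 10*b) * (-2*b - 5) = 4*b^3 + 30*b^2 + 50*b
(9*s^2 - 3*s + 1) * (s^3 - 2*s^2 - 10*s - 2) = 9*s^5 - 21*s^4 - 83*s^3 + 10*s^2 - 4*s - 2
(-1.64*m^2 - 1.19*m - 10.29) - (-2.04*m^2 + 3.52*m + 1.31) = 0.4*m^2 - 4.71*m - 11.6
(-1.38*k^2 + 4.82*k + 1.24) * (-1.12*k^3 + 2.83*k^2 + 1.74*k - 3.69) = 1.5456*k^5 - 9.3038*k^4 + 9.8506*k^3 + 16.9882*k^2 - 15.6282*k - 4.5756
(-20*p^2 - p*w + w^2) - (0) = -20*p^2 - p*w + w^2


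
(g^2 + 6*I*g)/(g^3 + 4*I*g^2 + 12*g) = 1/(g - 2*I)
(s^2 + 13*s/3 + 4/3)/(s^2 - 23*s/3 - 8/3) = (s + 4)/(s - 8)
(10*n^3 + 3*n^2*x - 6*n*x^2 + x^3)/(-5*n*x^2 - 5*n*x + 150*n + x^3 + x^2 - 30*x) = (-2*n^2 - n*x + x^2)/(x^2 + x - 30)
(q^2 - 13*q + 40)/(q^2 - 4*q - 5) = (q - 8)/(q + 1)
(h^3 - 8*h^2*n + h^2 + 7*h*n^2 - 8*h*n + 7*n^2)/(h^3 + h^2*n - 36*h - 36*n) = (h^3 - 8*h^2*n + h^2 + 7*h*n^2 - 8*h*n + 7*n^2)/(h^3 + h^2*n - 36*h - 36*n)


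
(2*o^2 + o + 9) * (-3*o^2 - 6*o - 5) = -6*o^4 - 15*o^3 - 43*o^2 - 59*o - 45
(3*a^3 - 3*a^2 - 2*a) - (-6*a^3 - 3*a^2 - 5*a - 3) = 9*a^3 + 3*a + 3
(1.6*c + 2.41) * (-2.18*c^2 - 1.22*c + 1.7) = -3.488*c^3 - 7.2058*c^2 - 0.2202*c + 4.097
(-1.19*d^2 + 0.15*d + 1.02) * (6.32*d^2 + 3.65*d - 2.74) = -7.5208*d^4 - 3.3955*d^3 + 10.2545*d^2 + 3.312*d - 2.7948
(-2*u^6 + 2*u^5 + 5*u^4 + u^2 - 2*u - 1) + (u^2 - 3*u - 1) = -2*u^6 + 2*u^5 + 5*u^4 + 2*u^2 - 5*u - 2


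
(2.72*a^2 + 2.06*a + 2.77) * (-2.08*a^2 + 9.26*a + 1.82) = -5.6576*a^4 + 20.9024*a^3 + 18.2644*a^2 + 29.3994*a + 5.0414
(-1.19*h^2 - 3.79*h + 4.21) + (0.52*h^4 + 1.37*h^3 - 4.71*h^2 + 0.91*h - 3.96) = 0.52*h^4 + 1.37*h^3 - 5.9*h^2 - 2.88*h + 0.25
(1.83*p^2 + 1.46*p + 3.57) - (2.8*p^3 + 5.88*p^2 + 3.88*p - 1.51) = -2.8*p^3 - 4.05*p^2 - 2.42*p + 5.08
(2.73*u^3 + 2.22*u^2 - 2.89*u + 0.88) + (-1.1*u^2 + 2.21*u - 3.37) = 2.73*u^3 + 1.12*u^2 - 0.68*u - 2.49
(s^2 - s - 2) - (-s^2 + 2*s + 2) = 2*s^2 - 3*s - 4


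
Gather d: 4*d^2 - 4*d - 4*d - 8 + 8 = 4*d^2 - 8*d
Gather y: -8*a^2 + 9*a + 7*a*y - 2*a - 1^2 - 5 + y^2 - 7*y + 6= -8*a^2 + 7*a + y^2 + y*(7*a - 7)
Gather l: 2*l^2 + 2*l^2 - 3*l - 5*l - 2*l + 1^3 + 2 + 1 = 4*l^2 - 10*l + 4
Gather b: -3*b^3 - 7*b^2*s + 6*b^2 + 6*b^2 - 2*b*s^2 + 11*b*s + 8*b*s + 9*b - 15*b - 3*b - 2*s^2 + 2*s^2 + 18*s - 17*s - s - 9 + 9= -3*b^3 + b^2*(12 - 7*s) + b*(-2*s^2 + 19*s - 9)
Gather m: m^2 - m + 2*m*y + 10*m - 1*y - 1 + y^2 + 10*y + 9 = m^2 + m*(2*y + 9) + y^2 + 9*y + 8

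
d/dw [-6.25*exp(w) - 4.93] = -6.25*exp(w)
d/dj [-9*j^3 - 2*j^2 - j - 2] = -27*j^2 - 4*j - 1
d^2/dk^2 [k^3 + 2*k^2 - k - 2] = 6*k + 4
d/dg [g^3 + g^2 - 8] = g*(3*g + 2)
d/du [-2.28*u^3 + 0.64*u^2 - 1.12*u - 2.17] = -6.84*u^2 + 1.28*u - 1.12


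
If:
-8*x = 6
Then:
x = -3/4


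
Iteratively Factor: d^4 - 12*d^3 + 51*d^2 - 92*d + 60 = (d - 5)*(d^3 - 7*d^2 + 16*d - 12) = (d - 5)*(d - 2)*(d^2 - 5*d + 6) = (d - 5)*(d - 3)*(d - 2)*(d - 2)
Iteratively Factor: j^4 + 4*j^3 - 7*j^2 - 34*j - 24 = (j + 1)*(j^3 + 3*j^2 - 10*j - 24) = (j + 1)*(j + 4)*(j^2 - j - 6) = (j - 3)*(j + 1)*(j + 4)*(j + 2)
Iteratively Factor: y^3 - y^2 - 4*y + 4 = (y - 2)*(y^2 + y - 2) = (y - 2)*(y + 2)*(y - 1)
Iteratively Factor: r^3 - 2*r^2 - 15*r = (r - 5)*(r^2 + 3*r) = (r - 5)*(r + 3)*(r)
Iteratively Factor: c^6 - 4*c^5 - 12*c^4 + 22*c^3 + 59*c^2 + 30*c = (c + 1)*(c^5 - 5*c^4 - 7*c^3 + 29*c^2 + 30*c) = (c - 5)*(c + 1)*(c^4 - 7*c^2 - 6*c) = (c - 5)*(c + 1)^2*(c^3 - c^2 - 6*c) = c*(c - 5)*(c + 1)^2*(c^2 - c - 6) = c*(c - 5)*(c - 3)*(c + 1)^2*(c + 2)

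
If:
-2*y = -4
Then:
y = 2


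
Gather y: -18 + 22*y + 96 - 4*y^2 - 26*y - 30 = -4*y^2 - 4*y + 48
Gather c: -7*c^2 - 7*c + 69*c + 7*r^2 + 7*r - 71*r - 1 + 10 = -7*c^2 + 62*c + 7*r^2 - 64*r + 9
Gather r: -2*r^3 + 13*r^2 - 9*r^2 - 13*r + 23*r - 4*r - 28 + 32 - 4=-2*r^3 + 4*r^2 + 6*r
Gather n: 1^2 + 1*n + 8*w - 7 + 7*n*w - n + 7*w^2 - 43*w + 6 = 7*n*w + 7*w^2 - 35*w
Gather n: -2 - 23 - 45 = -70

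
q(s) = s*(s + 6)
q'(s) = 2*s + 6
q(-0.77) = -4.03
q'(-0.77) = 4.46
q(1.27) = 9.23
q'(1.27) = 8.54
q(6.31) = 77.68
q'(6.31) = 18.62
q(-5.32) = -3.62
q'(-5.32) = -4.64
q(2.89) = 25.69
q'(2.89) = 11.78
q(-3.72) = -8.48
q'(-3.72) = -1.44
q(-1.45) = -6.60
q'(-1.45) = 3.10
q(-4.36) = -7.15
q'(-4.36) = -2.72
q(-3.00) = -9.00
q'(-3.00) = 0.00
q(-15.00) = 135.00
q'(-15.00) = -24.00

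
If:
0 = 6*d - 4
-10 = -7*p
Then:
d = 2/3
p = 10/7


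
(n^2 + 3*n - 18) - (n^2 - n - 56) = 4*n + 38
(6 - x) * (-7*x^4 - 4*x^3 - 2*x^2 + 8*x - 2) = 7*x^5 - 38*x^4 - 22*x^3 - 20*x^2 + 50*x - 12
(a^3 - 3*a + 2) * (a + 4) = a^4 + 4*a^3 - 3*a^2 - 10*a + 8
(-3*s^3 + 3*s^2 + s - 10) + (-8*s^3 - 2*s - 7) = -11*s^3 + 3*s^2 - s - 17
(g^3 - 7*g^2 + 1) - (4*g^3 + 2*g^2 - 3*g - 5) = -3*g^3 - 9*g^2 + 3*g + 6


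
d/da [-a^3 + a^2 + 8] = a*(2 - 3*a)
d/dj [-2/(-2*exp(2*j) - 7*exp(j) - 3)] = (-8*exp(j) - 14)*exp(j)/(2*exp(2*j) + 7*exp(j) + 3)^2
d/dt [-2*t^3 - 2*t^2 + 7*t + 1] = -6*t^2 - 4*t + 7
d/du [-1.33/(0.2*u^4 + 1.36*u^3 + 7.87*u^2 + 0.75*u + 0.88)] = (1.064*u^3 + 5.4264*u^2 + 20.9342*u + 0.9975)/(0.2*u^4 + 1.36*u^3 + 7.87*u^2 + 0.75*u + 0.88)^2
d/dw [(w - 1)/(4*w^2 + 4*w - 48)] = (w^2 + w - (w - 1)*(2*w + 1) - 12)/(4*(w^2 + w - 12)^2)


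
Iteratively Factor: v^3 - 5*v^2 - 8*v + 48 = (v - 4)*(v^2 - v - 12) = (v - 4)^2*(v + 3)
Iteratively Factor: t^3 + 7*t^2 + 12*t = (t)*(t^2 + 7*t + 12) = t*(t + 3)*(t + 4)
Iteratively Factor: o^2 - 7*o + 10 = (o - 2)*(o - 5)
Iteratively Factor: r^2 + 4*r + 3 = (r + 3)*(r + 1)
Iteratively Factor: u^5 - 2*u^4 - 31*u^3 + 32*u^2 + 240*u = (u + 3)*(u^4 - 5*u^3 - 16*u^2 + 80*u) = (u - 5)*(u + 3)*(u^3 - 16*u) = u*(u - 5)*(u + 3)*(u^2 - 16) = u*(u - 5)*(u + 3)*(u + 4)*(u - 4)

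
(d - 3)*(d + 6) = d^2 + 3*d - 18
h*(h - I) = h^2 - I*h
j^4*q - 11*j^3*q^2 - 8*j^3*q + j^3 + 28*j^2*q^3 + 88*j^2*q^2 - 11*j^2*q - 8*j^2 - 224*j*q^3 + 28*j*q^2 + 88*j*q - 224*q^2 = (j - 8)*(j - 7*q)*(j - 4*q)*(j*q + 1)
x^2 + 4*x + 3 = (x + 1)*(x + 3)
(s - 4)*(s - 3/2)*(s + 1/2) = s^3 - 5*s^2 + 13*s/4 + 3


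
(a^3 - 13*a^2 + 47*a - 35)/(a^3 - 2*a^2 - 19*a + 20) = (a - 7)/(a + 4)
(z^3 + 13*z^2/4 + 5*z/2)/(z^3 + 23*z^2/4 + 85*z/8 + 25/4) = 2*z/(2*z + 5)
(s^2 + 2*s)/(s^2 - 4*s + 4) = s*(s + 2)/(s^2 - 4*s + 4)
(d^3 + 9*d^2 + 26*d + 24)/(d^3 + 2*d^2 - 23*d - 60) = (d + 2)/(d - 5)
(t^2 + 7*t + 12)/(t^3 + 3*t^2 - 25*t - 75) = (t + 4)/(t^2 - 25)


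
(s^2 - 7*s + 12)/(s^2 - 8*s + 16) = (s - 3)/(s - 4)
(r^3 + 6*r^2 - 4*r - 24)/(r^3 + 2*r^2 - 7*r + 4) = (r^3 + 6*r^2 - 4*r - 24)/(r^3 + 2*r^2 - 7*r + 4)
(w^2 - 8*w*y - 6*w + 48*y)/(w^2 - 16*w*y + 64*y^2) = (6 - w)/(-w + 8*y)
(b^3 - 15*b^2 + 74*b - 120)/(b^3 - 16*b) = (b^2 - 11*b + 30)/(b*(b + 4))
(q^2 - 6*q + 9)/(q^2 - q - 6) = (q - 3)/(q + 2)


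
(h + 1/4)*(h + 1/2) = h^2 + 3*h/4 + 1/8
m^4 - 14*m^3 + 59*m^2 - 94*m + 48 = (m - 8)*(m - 3)*(m - 2)*(m - 1)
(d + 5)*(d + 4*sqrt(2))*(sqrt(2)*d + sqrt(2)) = sqrt(2)*d^3 + 8*d^2 + 6*sqrt(2)*d^2 + 5*sqrt(2)*d + 48*d + 40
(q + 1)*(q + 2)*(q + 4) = q^3 + 7*q^2 + 14*q + 8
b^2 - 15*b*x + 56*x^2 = (b - 8*x)*(b - 7*x)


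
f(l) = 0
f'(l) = 0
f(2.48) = 0.00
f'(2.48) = 0.00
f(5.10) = 0.00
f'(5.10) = 0.00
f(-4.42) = 0.00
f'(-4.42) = 0.00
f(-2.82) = 0.00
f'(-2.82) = 0.00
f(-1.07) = 0.00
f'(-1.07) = 0.00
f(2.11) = 0.00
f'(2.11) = 0.00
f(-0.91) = 0.00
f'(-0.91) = 0.00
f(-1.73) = 0.00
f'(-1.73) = 0.00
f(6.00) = 0.00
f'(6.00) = 0.00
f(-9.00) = 0.00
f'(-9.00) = 0.00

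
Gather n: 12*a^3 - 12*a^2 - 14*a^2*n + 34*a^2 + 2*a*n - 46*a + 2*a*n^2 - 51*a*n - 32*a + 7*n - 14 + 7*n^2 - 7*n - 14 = 12*a^3 + 22*a^2 - 78*a + n^2*(2*a + 7) + n*(-14*a^2 - 49*a) - 28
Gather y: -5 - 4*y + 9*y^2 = 9*y^2 - 4*y - 5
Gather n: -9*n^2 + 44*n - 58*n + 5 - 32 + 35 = -9*n^2 - 14*n + 8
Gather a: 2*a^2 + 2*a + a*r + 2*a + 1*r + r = 2*a^2 + a*(r + 4) + 2*r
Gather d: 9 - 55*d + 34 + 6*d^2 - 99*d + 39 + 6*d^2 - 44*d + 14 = 12*d^2 - 198*d + 96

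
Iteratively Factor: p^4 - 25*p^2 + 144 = (p + 3)*(p^3 - 3*p^2 - 16*p + 48) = (p + 3)*(p + 4)*(p^2 - 7*p + 12) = (p - 3)*(p + 3)*(p + 4)*(p - 4)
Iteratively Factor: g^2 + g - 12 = (g + 4)*(g - 3)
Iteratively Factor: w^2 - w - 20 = (w - 5)*(w + 4)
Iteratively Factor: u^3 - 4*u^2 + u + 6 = (u + 1)*(u^2 - 5*u + 6) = (u - 3)*(u + 1)*(u - 2)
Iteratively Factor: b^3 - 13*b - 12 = (b + 3)*(b^2 - 3*b - 4) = (b - 4)*(b + 3)*(b + 1)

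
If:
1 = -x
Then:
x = -1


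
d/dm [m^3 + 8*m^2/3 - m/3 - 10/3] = 3*m^2 + 16*m/3 - 1/3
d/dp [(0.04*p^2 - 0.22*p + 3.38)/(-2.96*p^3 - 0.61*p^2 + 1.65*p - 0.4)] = (0.1184*p^4 - 1.3024*p^3 + 29.9462*p^2 + 4.0916*p - 5.489)/(8.7616*p^6 + 3.6112*p^5 - 9.3959*p^4 + 0.355*p^3 + 3.2105*p^2 - 1.32*p + 0.16)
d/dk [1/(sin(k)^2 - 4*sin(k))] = 2*(2 - sin(k))*cos(k)/((sin(k) - 4)^2*sin(k)^2)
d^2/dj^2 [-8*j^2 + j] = -16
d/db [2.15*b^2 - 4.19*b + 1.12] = 4.3*b - 4.19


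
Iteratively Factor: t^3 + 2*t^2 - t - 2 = (t - 1)*(t^2 + 3*t + 2) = (t - 1)*(t + 1)*(t + 2)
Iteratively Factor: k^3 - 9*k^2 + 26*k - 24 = (k - 2)*(k^2 - 7*k + 12) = (k - 4)*(k - 2)*(k - 3)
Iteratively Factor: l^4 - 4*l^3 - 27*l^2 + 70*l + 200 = (l - 5)*(l^3 + l^2 - 22*l - 40) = (l - 5)*(l + 2)*(l^2 - l - 20) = (l - 5)*(l + 2)*(l + 4)*(l - 5)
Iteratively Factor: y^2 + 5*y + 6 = (y + 2)*(y + 3)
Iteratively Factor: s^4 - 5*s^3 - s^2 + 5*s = (s)*(s^3 - 5*s^2 - s + 5) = s*(s + 1)*(s^2 - 6*s + 5) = s*(s - 5)*(s + 1)*(s - 1)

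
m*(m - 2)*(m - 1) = m^3 - 3*m^2 + 2*m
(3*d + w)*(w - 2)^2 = 3*d*w^2 - 12*d*w + 12*d + w^3 - 4*w^2 + 4*w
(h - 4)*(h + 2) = h^2 - 2*h - 8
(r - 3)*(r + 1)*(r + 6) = r^3 + 4*r^2 - 15*r - 18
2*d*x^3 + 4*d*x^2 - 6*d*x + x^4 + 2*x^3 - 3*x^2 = x*(2*d + x)*(x - 1)*(x + 3)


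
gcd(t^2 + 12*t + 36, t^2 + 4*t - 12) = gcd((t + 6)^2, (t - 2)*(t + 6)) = t + 6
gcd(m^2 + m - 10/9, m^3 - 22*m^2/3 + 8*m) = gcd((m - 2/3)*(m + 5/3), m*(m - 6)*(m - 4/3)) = 1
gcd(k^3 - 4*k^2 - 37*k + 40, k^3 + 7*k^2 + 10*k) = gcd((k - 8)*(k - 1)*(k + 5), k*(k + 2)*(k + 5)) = k + 5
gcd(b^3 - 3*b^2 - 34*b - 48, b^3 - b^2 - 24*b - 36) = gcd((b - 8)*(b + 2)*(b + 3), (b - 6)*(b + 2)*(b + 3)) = b^2 + 5*b + 6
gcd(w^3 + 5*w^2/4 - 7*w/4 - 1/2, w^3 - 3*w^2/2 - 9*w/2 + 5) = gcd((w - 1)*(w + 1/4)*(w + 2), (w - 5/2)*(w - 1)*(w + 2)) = w^2 + w - 2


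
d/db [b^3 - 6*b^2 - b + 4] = 3*b^2 - 12*b - 1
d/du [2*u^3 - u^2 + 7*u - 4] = 6*u^2 - 2*u + 7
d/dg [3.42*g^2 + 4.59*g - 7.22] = 6.84*g + 4.59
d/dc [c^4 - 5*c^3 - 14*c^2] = c*(4*c^2 - 15*c - 28)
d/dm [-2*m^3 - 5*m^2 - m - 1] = -6*m^2 - 10*m - 1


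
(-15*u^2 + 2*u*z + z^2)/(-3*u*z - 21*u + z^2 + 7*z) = (5*u + z)/(z + 7)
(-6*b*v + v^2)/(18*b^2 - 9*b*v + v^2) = v/(-3*b + v)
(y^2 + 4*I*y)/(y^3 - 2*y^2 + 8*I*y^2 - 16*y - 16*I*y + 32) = y/(y^2 + y*(-2 + 4*I) - 8*I)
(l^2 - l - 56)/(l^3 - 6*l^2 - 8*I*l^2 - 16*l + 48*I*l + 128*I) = (l + 7)/(l^2 + l*(2 - 8*I) - 16*I)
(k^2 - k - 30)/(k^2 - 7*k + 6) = (k + 5)/(k - 1)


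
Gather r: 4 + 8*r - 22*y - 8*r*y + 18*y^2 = r*(8 - 8*y) + 18*y^2 - 22*y + 4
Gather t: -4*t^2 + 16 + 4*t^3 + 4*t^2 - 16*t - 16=4*t^3 - 16*t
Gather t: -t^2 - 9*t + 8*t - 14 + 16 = -t^2 - t + 2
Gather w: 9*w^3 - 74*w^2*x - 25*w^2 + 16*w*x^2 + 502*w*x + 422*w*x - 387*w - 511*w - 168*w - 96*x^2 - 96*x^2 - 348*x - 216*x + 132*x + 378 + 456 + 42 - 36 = 9*w^3 + w^2*(-74*x - 25) + w*(16*x^2 + 924*x - 1066) - 192*x^2 - 432*x + 840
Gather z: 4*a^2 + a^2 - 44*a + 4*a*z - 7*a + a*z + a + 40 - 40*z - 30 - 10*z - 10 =5*a^2 - 50*a + z*(5*a - 50)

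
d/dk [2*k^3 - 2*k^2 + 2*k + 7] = 6*k^2 - 4*k + 2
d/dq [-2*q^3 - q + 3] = -6*q^2 - 1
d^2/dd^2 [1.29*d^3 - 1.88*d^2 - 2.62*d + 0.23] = 7.74*d - 3.76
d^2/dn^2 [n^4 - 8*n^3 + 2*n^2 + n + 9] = 12*n^2 - 48*n + 4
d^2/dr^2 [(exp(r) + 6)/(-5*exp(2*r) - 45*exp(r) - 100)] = (-exp(4*r) - 15*exp(3*r) - 42*exp(2*r) + 174*exp(r) + 680)*exp(r)/(5*(exp(6*r) + 27*exp(5*r) + 303*exp(4*r) + 1809*exp(3*r) + 6060*exp(2*r) + 10800*exp(r) + 8000))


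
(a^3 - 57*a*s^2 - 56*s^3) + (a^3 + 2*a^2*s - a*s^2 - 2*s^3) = 2*a^3 + 2*a^2*s - 58*a*s^2 - 58*s^3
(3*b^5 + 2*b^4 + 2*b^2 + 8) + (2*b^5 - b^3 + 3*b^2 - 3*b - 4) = 5*b^5 + 2*b^4 - b^3 + 5*b^2 - 3*b + 4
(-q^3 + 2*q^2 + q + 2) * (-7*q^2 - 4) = 7*q^5 - 14*q^4 - 3*q^3 - 22*q^2 - 4*q - 8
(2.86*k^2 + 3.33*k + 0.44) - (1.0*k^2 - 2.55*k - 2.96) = 1.86*k^2 + 5.88*k + 3.4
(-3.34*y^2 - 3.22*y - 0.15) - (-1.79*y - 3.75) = -3.34*y^2 - 1.43*y + 3.6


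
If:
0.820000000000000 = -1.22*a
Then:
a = -0.67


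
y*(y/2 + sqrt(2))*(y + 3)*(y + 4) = y^4/2 + sqrt(2)*y^3 + 7*y^3/2 + 6*y^2 + 7*sqrt(2)*y^2 + 12*sqrt(2)*y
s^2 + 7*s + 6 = (s + 1)*(s + 6)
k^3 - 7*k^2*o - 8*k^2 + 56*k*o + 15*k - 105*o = (k - 5)*(k - 3)*(k - 7*o)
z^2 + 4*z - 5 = (z - 1)*(z + 5)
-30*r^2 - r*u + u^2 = (-6*r + u)*(5*r + u)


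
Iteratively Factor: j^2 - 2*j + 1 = (j - 1)*(j - 1)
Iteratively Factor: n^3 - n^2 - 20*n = (n - 5)*(n^2 + 4*n) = (n - 5)*(n + 4)*(n)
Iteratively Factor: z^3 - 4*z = (z)*(z^2 - 4) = z*(z + 2)*(z - 2)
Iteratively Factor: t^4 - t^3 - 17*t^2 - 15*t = (t)*(t^3 - t^2 - 17*t - 15) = t*(t + 3)*(t^2 - 4*t - 5) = t*(t + 1)*(t + 3)*(t - 5)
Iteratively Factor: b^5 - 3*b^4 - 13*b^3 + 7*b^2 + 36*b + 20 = (b + 2)*(b^4 - 5*b^3 - 3*b^2 + 13*b + 10) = (b + 1)*(b + 2)*(b^3 - 6*b^2 + 3*b + 10) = (b + 1)^2*(b + 2)*(b^2 - 7*b + 10) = (b - 5)*(b + 1)^2*(b + 2)*(b - 2)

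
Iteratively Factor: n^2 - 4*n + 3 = (n - 1)*(n - 3)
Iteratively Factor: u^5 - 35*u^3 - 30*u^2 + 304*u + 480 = (u - 5)*(u^4 + 5*u^3 - 10*u^2 - 80*u - 96) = (u - 5)*(u - 4)*(u^3 + 9*u^2 + 26*u + 24) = (u - 5)*(u - 4)*(u + 4)*(u^2 + 5*u + 6) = (u - 5)*(u - 4)*(u + 3)*(u + 4)*(u + 2)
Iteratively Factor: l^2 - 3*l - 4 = (l + 1)*(l - 4)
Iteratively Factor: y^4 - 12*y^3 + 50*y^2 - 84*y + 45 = (y - 5)*(y^3 - 7*y^2 + 15*y - 9) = (y - 5)*(y - 1)*(y^2 - 6*y + 9) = (y - 5)*(y - 3)*(y - 1)*(y - 3)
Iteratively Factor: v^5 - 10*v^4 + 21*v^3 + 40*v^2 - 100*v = (v + 2)*(v^4 - 12*v^3 + 45*v^2 - 50*v) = v*(v + 2)*(v^3 - 12*v^2 + 45*v - 50) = v*(v - 5)*(v + 2)*(v^2 - 7*v + 10) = v*(v - 5)*(v - 2)*(v + 2)*(v - 5)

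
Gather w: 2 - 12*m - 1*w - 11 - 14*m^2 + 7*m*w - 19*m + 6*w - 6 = -14*m^2 - 31*m + w*(7*m + 5) - 15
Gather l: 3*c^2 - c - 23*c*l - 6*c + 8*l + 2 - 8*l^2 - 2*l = 3*c^2 - 7*c - 8*l^2 + l*(6 - 23*c) + 2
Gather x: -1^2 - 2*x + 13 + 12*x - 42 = 10*x - 30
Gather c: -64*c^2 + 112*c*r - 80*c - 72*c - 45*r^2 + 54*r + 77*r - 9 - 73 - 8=-64*c^2 + c*(112*r - 152) - 45*r^2 + 131*r - 90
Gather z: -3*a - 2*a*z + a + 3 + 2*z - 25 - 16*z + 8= -2*a + z*(-2*a - 14) - 14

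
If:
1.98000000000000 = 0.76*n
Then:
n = 2.61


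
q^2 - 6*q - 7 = (q - 7)*(q + 1)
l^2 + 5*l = l*(l + 5)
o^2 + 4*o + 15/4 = (o + 3/2)*(o + 5/2)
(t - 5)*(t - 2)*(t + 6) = t^3 - t^2 - 32*t + 60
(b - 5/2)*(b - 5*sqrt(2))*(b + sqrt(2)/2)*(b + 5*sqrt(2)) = b^4 - 5*b^3/2 + sqrt(2)*b^3/2 - 50*b^2 - 5*sqrt(2)*b^2/4 - 25*sqrt(2)*b + 125*b + 125*sqrt(2)/2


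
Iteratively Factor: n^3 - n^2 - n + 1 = (n - 1)*(n^2 - 1) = (n - 1)*(n + 1)*(n - 1)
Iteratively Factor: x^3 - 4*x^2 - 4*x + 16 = (x + 2)*(x^2 - 6*x + 8) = (x - 2)*(x + 2)*(x - 4)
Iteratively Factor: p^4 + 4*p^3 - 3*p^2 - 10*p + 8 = (p - 1)*(p^3 + 5*p^2 + 2*p - 8) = (p - 1)^2*(p^2 + 6*p + 8) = (p - 1)^2*(p + 4)*(p + 2)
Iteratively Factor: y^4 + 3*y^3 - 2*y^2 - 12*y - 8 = (y - 2)*(y^3 + 5*y^2 + 8*y + 4) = (y - 2)*(y + 2)*(y^2 + 3*y + 2) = (y - 2)*(y + 1)*(y + 2)*(y + 2)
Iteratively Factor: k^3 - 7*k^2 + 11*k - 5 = (k - 1)*(k^2 - 6*k + 5) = (k - 5)*(k - 1)*(k - 1)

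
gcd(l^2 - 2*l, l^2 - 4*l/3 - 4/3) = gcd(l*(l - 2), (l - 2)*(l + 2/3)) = l - 2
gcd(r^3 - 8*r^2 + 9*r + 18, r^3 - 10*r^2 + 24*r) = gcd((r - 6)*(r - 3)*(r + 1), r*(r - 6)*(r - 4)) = r - 6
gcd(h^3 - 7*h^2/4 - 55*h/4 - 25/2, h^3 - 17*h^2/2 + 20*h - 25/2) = h - 5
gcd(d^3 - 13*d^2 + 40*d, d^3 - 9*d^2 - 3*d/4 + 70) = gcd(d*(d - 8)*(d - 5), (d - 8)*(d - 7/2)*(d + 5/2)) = d - 8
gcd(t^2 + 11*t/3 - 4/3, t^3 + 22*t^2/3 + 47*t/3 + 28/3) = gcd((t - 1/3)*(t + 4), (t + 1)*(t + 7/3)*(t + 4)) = t + 4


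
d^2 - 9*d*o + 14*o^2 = (d - 7*o)*(d - 2*o)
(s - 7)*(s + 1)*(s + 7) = s^3 + s^2 - 49*s - 49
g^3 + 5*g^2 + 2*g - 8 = (g - 1)*(g + 2)*(g + 4)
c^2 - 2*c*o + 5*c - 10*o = (c + 5)*(c - 2*o)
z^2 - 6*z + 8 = (z - 4)*(z - 2)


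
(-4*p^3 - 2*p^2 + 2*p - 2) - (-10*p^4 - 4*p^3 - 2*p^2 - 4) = 10*p^4 + 2*p + 2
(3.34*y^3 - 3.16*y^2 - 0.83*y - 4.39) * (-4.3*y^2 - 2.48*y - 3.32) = -14.362*y^5 + 5.3048*y^4 + 0.317*y^3 + 31.4266*y^2 + 13.6428*y + 14.5748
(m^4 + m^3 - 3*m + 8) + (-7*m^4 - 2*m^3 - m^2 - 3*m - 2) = -6*m^4 - m^3 - m^2 - 6*m + 6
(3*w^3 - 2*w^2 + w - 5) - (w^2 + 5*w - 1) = 3*w^3 - 3*w^2 - 4*w - 4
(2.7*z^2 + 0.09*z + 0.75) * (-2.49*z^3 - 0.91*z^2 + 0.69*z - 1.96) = -6.723*z^5 - 2.6811*z^4 - 0.0864000000000002*z^3 - 5.9124*z^2 + 0.3411*z - 1.47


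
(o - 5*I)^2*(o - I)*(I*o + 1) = I*o^4 + 12*o^3 - 46*I*o^2 - 60*o + 25*I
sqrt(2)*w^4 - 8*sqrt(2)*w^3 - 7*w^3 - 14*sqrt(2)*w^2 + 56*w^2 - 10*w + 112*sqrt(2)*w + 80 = (w - 8)*(w - 5*sqrt(2))*(w + sqrt(2))*(sqrt(2)*w + 1)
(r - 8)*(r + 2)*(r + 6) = r^3 - 52*r - 96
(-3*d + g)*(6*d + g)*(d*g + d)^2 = -18*d^4*g^2 - 36*d^4*g - 18*d^4 + 3*d^3*g^3 + 6*d^3*g^2 + 3*d^3*g + d^2*g^4 + 2*d^2*g^3 + d^2*g^2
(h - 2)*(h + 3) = h^2 + h - 6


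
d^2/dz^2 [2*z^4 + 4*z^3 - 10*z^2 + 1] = 24*z^2 + 24*z - 20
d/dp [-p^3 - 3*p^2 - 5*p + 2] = -3*p^2 - 6*p - 5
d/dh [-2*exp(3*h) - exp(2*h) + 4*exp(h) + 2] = 2*(-3*exp(2*h) - exp(h) + 2)*exp(h)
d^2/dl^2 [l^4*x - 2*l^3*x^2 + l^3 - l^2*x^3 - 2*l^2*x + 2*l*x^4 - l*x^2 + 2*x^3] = 12*l^2*x - 12*l*x^2 + 6*l - 2*x^3 - 4*x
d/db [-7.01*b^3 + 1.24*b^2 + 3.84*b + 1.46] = -21.03*b^2 + 2.48*b + 3.84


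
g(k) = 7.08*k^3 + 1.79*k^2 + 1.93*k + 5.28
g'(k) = 21.24*k^2 + 3.58*k + 1.93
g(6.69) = 2218.19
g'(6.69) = 976.50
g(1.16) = 20.98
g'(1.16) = 34.66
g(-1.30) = -9.76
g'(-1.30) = 33.17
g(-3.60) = -308.79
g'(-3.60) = 264.31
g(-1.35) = -11.48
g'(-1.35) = 35.81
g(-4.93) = -809.08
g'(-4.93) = 500.52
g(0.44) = 7.08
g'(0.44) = 7.62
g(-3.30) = -236.03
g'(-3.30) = 221.42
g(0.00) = 5.28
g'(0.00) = 1.93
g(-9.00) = -5028.42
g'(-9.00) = 1690.15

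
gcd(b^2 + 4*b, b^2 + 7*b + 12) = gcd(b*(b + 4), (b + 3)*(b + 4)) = b + 4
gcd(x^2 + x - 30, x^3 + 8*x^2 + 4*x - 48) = x + 6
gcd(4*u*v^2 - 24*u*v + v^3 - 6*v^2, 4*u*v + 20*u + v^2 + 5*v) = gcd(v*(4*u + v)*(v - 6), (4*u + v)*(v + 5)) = 4*u + v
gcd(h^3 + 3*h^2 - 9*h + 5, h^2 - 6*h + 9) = 1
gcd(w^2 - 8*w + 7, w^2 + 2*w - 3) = w - 1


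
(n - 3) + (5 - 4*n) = 2 - 3*n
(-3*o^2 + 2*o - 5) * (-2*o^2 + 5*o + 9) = 6*o^4 - 19*o^3 - 7*o^2 - 7*o - 45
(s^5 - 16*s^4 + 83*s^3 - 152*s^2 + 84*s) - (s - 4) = s^5 - 16*s^4 + 83*s^3 - 152*s^2 + 83*s + 4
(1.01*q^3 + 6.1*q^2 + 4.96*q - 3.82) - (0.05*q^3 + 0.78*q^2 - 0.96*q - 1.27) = 0.96*q^3 + 5.32*q^2 + 5.92*q - 2.55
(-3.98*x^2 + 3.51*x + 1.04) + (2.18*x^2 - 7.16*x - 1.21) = -1.8*x^2 - 3.65*x - 0.17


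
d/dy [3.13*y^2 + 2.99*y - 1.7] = 6.26*y + 2.99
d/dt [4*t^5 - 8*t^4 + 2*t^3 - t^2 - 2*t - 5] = 20*t^4 - 32*t^3 + 6*t^2 - 2*t - 2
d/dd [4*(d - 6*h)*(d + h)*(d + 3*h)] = 12*d^2 - 16*d*h - 84*h^2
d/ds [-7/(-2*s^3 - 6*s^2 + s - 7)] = 7*(-6*s^2 - 12*s + 1)/(2*s^3 + 6*s^2 - s + 7)^2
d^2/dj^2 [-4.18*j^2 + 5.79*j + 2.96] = -8.36000000000000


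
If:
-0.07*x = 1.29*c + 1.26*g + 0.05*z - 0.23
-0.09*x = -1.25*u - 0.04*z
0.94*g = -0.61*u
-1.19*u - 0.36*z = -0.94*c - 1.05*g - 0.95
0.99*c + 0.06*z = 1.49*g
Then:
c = -0.02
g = 0.13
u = -0.20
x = -1.15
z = 3.61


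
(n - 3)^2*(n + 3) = n^3 - 3*n^2 - 9*n + 27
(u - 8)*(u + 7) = u^2 - u - 56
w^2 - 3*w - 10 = (w - 5)*(w + 2)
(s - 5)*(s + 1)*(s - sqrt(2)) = s^3 - 4*s^2 - sqrt(2)*s^2 - 5*s + 4*sqrt(2)*s + 5*sqrt(2)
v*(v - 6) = v^2 - 6*v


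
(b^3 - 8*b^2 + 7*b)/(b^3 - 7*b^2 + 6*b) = (b - 7)/(b - 6)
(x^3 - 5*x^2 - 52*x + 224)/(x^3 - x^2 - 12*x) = (x^2 - x - 56)/(x*(x + 3))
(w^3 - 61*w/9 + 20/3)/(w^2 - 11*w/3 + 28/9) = (3*w^2 + 4*w - 15)/(3*w - 7)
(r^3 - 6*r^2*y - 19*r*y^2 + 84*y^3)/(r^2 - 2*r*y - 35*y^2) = (r^2 + r*y - 12*y^2)/(r + 5*y)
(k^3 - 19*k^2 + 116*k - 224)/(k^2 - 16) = (k^2 - 15*k + 56)/(k + 4)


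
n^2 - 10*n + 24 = (n - 6)*(n - 4)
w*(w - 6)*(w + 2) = w^3 - 4*w^2 - 12*w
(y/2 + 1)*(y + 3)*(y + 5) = y^3/2 + 5*y^2 + 31*y/2 + 15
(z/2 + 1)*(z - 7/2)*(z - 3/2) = z^3/2 - 3*z^2/2 - 19*z/8 + 21/4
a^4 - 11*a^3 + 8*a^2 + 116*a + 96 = (a - 8)*(a - 6)*(a + 1)*(a + 2)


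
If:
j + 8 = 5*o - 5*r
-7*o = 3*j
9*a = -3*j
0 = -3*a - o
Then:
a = 0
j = 0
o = 0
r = -8/5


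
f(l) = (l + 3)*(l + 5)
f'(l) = 2*l + 8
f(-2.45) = 1.40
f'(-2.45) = 3.10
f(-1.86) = 3.58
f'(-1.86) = 4.28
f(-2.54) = 1.13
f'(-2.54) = 2.92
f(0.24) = 16.98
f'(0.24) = 8.48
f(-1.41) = 5.71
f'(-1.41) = 5.18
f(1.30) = 27.09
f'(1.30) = 10.60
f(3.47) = 54.80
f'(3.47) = 14.94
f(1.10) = 25.01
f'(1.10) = 10.20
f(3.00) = 48.00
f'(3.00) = 14.00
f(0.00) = 15.00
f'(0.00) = 8.00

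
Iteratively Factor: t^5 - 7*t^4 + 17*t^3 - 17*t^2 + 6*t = (t - 2)*(t^4 - 5*t^3 + 7*t^2 - 3*t) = (t - 2)*(t - 1)*(t^3 - 4*t^2 + 3*t) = (t - 3)*(t - 2)*(t - 1)*(t^2 - t) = (t - 3)*(t - 2)*(t - 1)^2*(t)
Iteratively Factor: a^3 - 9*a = (a - 3)*(a^2 + 3*a) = a*(a - 3)*(a + 3)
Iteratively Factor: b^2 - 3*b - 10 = (b - 5)*(b + 2)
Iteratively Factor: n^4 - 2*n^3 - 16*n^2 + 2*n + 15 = (n - 5)*(n^3 + 3*n^2 - n - 3) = (n - 5)*(n + 1)*(n^2 + 2*n - 3) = (n - 5)*(n - 1)*(n + 1)*(n + 3)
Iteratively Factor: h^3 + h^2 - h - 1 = (h + 1)*(h^2 - 1) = (h - 1)*(h + 1)*(h + 1)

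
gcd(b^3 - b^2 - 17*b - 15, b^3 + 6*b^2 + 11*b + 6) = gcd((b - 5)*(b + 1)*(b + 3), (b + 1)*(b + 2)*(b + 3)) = b^2 + 4*b + 3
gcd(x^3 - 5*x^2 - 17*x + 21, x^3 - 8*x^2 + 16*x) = 1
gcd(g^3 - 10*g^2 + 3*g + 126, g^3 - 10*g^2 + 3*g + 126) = g^3 - 10*g^2 + 3*g + 126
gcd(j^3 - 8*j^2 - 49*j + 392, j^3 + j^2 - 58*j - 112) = j^2 - j - 56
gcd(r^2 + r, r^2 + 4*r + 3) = r + 1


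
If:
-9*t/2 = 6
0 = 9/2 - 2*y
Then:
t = -4/3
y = 9/4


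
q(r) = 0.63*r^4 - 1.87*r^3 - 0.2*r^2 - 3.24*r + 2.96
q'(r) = 2.52*r^3 - 5.61*r^2 - 0.4*r - 3.24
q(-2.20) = 43.79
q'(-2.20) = -56.35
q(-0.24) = 3.75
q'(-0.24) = -3.50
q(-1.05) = 9.07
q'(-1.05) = -11.92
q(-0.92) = 7.68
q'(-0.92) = -9.58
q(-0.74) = 6.19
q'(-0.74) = -7.04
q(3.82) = 17.58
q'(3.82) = 53.84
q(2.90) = -9.17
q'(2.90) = 9.88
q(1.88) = -8.39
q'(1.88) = -7.08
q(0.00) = 2.96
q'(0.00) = -3.24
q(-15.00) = 38211.56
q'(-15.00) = -9764.49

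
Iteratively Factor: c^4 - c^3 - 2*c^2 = (c)*(c^3 - c^2 - 2*c) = c*(c - 2)*(c^2 + c) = c^2*(c - 2)*(c + 1)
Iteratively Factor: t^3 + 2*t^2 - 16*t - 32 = (t + 2)*(t^2 - 16) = (t + 2)*(t + 4)*(t - 4)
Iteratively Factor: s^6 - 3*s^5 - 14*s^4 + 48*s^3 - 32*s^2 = (s - 2)*(s^5 - s^4 - 16*s^3 + 16*s^2) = (s - 2)*(s - 1)*(s^4 - 16*s^2) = (s - 4)*(s - 2)*(s - 1)*(s^3 + 4*s^2) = s*(s - 4)*(s - 2)*(s - 1)*(s^2 + 4*s) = s^2*(s - 4)*(s - 2)*(s - 1)*(s + 4)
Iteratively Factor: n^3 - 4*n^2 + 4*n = (n - 2)*(n^2 - 2*n) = (n - 2)^2*(n)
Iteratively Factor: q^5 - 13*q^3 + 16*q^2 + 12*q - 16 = (q - 1)*(q^4 + q^3 - 12*q^2 + 4*q + 16) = (q - 2)*(q - 1)*(q^3 + 3*q^2 - 6*q - 8) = (q - 2)^2*(q - 1)*(q^2 + 5*q + 4) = (q - 2)^2*(q - 1)*(q + 4)*(q + 1)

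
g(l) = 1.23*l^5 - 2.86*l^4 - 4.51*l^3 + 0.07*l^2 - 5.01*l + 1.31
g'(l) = 6.15*l^4 - 11.44*l^3 - 13.53*l^2 + 0.14*l - 5.01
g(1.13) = -13.17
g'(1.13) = -28.61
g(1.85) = -43.12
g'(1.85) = -51.45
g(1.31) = -18.95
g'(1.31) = -35.65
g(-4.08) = -1853.90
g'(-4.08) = 2250.35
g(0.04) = 1.11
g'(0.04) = -5.03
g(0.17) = 0.44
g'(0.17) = -5.43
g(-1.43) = 2.49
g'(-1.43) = 26.29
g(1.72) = -36.56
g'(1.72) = -49.18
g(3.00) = -67.63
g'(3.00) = 62.91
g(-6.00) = -12262.99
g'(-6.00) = 9948.51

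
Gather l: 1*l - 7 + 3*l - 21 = 4*l - 28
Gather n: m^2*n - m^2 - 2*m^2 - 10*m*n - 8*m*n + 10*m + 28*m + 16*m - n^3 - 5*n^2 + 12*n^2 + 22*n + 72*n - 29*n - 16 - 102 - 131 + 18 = -3*m^2 + 54*m - n^3 + 7*n^2 + n*(m^2 - 18*m + 65) - 231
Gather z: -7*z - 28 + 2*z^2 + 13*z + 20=2*z^2 + 6*z - 8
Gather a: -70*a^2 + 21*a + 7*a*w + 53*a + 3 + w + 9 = -70*a^2 + a*(7*w + 74) + w + 12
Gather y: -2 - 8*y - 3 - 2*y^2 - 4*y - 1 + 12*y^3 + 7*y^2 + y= 12*y^3 + 5*y^2 - 11*y - 6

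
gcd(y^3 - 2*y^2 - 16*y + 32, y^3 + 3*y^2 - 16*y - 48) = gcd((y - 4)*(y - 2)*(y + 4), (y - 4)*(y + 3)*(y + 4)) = y^2 - 16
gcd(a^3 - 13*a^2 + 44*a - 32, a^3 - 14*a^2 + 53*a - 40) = a^2 - 9*a + 8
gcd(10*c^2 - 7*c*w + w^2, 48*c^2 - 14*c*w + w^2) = 1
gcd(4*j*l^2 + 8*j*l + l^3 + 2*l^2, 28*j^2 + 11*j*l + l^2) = 4*j + l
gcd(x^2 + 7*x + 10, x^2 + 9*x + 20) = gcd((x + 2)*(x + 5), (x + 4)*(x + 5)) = x + 5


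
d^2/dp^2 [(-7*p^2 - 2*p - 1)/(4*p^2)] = (-p - 3/2)/p^4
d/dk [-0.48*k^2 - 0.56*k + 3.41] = -0.96*k - 0.56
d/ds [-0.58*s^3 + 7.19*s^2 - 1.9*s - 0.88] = -1.74*s^2 + 14.38*s - 1.9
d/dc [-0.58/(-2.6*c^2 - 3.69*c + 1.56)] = (-3.016*c - 2.1402)/(2.6*c^2 + 3.69*c - 1.56)^2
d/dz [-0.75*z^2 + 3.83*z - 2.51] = 3.83 - 1.5*z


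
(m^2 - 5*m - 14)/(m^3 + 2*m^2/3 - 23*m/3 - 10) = 3*(m - 7)/(3*m^2 - 4*m - 15)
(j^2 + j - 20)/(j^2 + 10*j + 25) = (j - 4)/(j + 5)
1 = 1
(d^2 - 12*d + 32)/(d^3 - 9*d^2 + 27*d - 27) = (d^2 - 12*d + 32)/(d^3 - 9*d^2 + 27*d - 27)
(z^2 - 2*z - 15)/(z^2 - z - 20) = (z + 3)/(z + 4)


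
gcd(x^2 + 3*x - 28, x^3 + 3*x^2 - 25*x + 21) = x + 7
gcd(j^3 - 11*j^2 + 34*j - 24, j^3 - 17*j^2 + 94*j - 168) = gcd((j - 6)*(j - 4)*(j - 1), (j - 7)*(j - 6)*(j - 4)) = j^2 - 10*j + 24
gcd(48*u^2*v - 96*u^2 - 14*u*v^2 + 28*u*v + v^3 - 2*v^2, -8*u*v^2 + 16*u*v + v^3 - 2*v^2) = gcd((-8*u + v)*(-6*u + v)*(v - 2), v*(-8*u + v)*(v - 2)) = 8*u*v - 16*u - v^2 + 2*v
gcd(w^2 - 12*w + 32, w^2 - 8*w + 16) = w - 4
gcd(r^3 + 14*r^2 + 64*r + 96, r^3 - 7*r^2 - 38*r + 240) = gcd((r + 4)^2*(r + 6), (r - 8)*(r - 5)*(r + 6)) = r + 6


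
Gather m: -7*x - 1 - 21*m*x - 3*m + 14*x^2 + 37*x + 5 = m*(-21*x - 3) + 14*x^2 + 30*x + 4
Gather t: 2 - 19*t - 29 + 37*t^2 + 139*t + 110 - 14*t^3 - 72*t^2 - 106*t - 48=-14*t^3 - 35*t^2 + 14*t + 35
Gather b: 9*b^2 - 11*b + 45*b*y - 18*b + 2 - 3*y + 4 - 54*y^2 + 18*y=9*b^2 + b*(45*y - 29) - 54*y^2 + 15*y + 6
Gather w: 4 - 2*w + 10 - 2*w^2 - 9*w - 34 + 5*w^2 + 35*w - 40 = 3*w^2 + 24*w - 60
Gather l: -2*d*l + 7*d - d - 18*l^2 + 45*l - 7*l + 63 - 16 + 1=6*d - 18*l^2 + l*(38 - 2*d) + 48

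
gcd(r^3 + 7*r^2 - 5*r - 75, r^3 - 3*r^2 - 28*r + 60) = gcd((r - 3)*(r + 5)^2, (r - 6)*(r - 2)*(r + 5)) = r + 5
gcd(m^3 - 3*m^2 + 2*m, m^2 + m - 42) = 1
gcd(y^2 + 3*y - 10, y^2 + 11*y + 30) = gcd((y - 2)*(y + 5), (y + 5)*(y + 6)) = y + 5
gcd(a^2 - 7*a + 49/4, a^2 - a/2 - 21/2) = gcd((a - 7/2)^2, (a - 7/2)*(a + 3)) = a - 7/2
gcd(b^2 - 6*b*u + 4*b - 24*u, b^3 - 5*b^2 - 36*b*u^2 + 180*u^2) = -b + 6*u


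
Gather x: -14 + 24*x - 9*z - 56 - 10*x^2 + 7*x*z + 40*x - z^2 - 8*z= -10*x^2 + x*(7*z + 64) - z^2 - 17*z - 70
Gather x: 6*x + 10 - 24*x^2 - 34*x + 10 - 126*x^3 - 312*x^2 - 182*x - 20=-126*x^3 - 336*x^2 - 210*x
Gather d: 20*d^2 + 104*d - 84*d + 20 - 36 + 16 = 20*d^2 + 20*d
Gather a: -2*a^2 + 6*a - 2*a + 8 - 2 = -2*a^2 + 4*a + 6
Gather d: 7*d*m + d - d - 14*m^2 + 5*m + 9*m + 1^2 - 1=7*d*m - 14*m^2 + 14*m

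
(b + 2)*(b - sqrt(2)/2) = b^2 - sqrt(2)*b/2 + 2*b - sqrt(2)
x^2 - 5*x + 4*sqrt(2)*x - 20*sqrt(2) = (x - 5)*(x + 4*sqrt(2))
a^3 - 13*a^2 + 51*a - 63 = (a - 7)*(a - 3)^2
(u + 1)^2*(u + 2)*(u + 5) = u^4 + 9*u^3 + 25*u^2 + 27*u + 10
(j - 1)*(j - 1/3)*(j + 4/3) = j^3 - 13*j/9 + 4/9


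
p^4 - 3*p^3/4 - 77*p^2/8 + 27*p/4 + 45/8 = (p - 3)*(p - 5/4)*(p + 1/2)*(p + 3)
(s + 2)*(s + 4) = s^2 + 6*s + 8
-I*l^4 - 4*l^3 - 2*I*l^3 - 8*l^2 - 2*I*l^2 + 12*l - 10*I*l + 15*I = (l + 3)*(l - 5*I)*(l + I)*(-I*l + I)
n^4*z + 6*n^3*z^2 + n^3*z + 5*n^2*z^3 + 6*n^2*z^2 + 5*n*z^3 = n*(n + z)*(n + 5*z)*(n*z + z)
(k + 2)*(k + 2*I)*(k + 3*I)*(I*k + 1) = I*k^4 - 4*k^3 + 2*I*k^3 - 8*k^2 - I*k^2 - 6*k - 2*I*k - 12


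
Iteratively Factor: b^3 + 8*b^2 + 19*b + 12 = (b + 1)*(b^2 + 7*b + 12) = (b + 1)*(b + 4)*(b + 3)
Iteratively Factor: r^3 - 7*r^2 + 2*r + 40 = (r - 5)*(r^2 - 2*r - 8) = (r - 5)*(r + 2)*(r - 4)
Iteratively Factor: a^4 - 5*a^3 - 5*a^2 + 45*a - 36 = (a + 3)*(a^3 - 8*a^2 + 19*a - 12) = (a - 4)*(a + 3)*(a^2 - 4*a + 3) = (a - 4)*(a - 1)*(a + 3)*(a - 3)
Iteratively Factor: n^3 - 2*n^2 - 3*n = (n + 1)*(n^2 - 3*n) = n*(n + 1)*(n - 3)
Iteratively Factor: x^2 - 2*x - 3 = (x - 3)*(x + 1)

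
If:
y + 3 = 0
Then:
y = -3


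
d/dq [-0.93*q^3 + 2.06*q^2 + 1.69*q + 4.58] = -2.79*q^2 + 4.12*q + 1.69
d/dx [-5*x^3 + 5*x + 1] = 5 - 15*x^2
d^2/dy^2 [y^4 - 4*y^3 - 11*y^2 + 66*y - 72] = 12*y^2 - 24*y - 22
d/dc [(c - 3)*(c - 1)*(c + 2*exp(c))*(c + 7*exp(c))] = 9*c^3*exp(c) + 4*c^3 + 28*c^2*exp(2*c) - 9*c^2*exp(c) - 12*c^2 - 84*c*exp(2*c) - 45*c*exp(c) + 6*c + 28*exp(2*c) + 27*exp(c)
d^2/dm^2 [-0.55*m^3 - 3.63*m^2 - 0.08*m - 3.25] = -3.3*m - 7.26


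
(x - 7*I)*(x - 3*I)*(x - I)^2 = x^4 - 12*I*x^3 - 42*x^2 + 52*I*x + 21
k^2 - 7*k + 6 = (k - 6)*(k - 1)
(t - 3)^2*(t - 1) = t^3 - 7*t^2 + 15*t - 9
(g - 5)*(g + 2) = g^2 - 3*g - 10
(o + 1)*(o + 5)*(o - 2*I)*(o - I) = o^4 + 6*o^3 - 3*I*o^3 + 3*o^2 - 18*I*o^2 - 12*o - 15*I*o - 10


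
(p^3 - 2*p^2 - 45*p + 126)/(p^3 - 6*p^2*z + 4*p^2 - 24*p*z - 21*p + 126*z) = (6 - p)/(-p + 6*z)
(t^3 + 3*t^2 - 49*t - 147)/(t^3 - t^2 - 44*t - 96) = (t^2 - 49)/(t^2 - 4*t - 32)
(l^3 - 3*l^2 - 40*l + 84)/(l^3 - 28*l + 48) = (l - 7)/(l - 4)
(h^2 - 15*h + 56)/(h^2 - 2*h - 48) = (h - 7)/(h + 6)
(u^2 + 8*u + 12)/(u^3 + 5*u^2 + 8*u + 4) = (u + 6)/(u^2 + 3*u + 2)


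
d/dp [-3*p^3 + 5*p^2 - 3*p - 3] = -9*p^2 + 10*p - 3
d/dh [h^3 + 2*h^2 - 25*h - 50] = 3*h^2 + 4*h - 25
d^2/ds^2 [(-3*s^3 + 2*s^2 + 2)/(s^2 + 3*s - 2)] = 6*(-13*s^3 + 24*s^2 - 6*s + 10)/(s^6 + 9*s^5 + 21*s^4 - 9*s^3 - 42*s^2 + 36*s - 8)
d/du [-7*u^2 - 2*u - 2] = -14*u - 2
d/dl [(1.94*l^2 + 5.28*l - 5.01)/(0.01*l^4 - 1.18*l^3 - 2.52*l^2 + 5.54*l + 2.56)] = (-0.0388*l^5 + 2.1308*l^4 + 12.6612*l^3 + 6.3178*l^2 - 15.3176*l + 41.2722)/(0.0001*l^8 - 0.0236*l^7 + 1.342*l^6 + 6.058*l^5 - 6.6728*l^4 - 33.9632*l^3 + 17.7892*l^2 + 28.3648*l + 6.5536)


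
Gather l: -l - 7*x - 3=-l - 7*x - 3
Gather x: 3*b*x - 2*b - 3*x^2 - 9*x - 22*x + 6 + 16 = -2*b - 3*x^2 + x*(3*b - 31) + 22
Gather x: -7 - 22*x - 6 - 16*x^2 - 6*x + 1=-16*x^2 - 28*x - 12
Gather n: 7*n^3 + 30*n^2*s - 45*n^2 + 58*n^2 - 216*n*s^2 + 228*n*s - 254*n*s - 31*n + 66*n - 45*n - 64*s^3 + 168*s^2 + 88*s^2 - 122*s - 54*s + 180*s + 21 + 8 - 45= 7*n^3 + n^2*(30*s + 13) + n*(-216*s^2 - 26*s - 10) - 64*s^3 + 256*s^2 + 4*s - 16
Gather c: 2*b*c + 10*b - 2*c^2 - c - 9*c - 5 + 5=10*b - 2*c^2 + c*(2*b - 10)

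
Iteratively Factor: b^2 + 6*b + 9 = (b + 3)*(b + 3)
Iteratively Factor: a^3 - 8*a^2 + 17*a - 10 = (a - 2)*(a^2 - 6*a + 5) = (a - 5)*(a - 2)*(a - 1)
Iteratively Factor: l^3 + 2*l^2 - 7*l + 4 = (l - 1)*(l^2 + 3*l - 4) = (l - 1)*(l + 4)*(l - 1)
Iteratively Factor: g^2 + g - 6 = (g + 3)*(g - 2)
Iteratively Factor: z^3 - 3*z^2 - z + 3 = (z - 3)*(z^2 - 1) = (z - 3)*(z - 1)*(z + 1)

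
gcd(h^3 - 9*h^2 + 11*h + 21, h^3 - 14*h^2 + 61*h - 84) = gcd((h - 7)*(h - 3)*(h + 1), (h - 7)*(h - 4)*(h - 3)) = h^2 - 10*h + 21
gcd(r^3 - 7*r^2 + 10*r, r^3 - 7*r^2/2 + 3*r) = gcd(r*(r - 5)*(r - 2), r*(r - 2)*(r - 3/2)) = r^2 - 2*r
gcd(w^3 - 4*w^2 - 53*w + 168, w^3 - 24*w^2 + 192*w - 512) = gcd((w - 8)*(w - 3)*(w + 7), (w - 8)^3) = w - 8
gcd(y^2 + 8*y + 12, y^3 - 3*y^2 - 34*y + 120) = y + 6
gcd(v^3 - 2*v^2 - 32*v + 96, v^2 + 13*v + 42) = v + 6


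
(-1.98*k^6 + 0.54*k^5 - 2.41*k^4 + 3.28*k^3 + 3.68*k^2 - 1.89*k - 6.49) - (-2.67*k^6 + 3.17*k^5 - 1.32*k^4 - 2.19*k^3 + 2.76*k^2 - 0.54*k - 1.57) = 0.69*k^6 - 2.63*k^5 - 1.09*k^4 + 5.47*k^3 + 0.92*k^2 - 1.35*k - 4.92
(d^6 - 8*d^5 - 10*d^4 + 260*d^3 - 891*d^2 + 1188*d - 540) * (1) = d^6 - 8*d^5 - 10*d^4 + 260*d^3 - 891*d^2 + 1188*d - 540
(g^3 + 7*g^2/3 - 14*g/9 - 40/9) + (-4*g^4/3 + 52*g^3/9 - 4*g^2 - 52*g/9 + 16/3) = -4*g^4/3 + 61*g^3/9 - 5*g^2/3 - 22*g/3 + 8/9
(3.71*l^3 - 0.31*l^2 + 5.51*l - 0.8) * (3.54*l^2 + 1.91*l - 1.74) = 13.1334*l^5 + 5.9887*l^4 + 12.4579*l^3 + 8.2315*l^2 - 11.1154*l + 1.392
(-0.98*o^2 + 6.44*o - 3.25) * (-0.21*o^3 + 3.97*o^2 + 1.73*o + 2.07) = 0.2058*o^5 - 5.243*o^4 + 24.5539*o^3 - 3.7899*o^2 + 7.7083*o - 6.7275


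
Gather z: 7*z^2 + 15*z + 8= 7*z^2 + 15*z + 8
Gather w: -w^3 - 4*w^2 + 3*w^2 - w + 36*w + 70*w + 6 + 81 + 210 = -w^3 - w^2 + 105*w + 297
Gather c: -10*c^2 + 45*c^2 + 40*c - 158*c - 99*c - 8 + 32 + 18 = 35*c^2 - 217*c + 42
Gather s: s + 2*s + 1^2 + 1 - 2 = 3*s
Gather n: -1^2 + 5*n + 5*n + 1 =10*n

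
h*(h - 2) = h^2 - 2*h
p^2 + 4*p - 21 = (p - 3)*(p + 7)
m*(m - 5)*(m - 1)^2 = m^4 - 7*m^3 + 11*m^2 - 5*m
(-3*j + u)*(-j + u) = 3*j^2 - 4*j*u + u^2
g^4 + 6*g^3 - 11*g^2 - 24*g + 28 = (g - 2)*(g - 1)*(g + 2)*(g + 7)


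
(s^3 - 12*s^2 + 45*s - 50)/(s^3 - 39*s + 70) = (s - 5)/(s + 7)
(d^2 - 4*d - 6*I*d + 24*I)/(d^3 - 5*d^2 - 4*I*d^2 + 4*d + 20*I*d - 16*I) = (d - 6*I)/(d^2 - d*(1 + 4*I) + 4*I)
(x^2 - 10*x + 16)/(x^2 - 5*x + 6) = (x - 8)/(x - 3)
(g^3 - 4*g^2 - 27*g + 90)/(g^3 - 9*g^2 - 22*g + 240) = (g - 3)/(g - 8)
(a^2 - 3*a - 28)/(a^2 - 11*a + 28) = (a + 4)/(a - 4)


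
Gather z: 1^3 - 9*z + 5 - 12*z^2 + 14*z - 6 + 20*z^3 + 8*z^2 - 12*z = 20*z^3 - 4*z^2 - 7*z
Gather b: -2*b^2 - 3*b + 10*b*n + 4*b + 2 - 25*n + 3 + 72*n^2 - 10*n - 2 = -2*b^2 + b*(10*n + 1) + 72*n^2 - 35*n + 3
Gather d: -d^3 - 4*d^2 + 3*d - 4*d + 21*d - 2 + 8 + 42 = -d^3 - 4*d^2 + 20*d + 48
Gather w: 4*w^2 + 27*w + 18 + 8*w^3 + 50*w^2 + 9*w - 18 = 8*w^3 + 54*w^2 + 36*w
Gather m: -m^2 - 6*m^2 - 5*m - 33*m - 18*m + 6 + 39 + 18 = -7*m^2 - 56*m + 63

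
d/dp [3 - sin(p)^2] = -sin(2*p)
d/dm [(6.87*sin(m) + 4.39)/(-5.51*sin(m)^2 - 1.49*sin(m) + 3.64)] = (37.8537*sin(m)^2 + 48.3778*sin(m) + 31.5479)*cos(m)/(30.3601*sin(m)^4 + 16.4198*sin(m)^3 - 37.8927*sin(m)^2 - 10.8472*sin(m) + 13.2496)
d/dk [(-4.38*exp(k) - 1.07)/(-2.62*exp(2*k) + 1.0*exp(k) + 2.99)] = (-(4.38*exp(k) + 1.07)*(5.24*exp(k) - 1.0) + 11.4756*exp(2*k) - 4.38*exp(k) - 13.0962)*exp(k)/(-2.62*exp(2*k) + 1.0*exp(k) + 2.99)^2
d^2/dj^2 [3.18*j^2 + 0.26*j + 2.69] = 6.36000000000000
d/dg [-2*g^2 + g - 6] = 1 - 4*g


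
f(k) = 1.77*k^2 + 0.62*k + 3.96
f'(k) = 3.54*k + 0.62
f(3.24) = 24.55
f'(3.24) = 12.09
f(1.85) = 11.16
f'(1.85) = 7.17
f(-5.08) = 46.49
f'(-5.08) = -17.36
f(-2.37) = 12.43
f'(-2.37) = -7.77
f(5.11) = 53.35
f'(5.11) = 18.71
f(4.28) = 39.04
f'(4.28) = 15.77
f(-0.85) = 4.71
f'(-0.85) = -2.39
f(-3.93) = 28.86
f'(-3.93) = -13.29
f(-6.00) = 63.96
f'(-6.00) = -20.62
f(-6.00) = 63.96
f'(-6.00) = -20.62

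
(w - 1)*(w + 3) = w^2 + 2*w - 3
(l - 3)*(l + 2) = l^2 - l - 6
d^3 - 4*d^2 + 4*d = d*(d - 2)^2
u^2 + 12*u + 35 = (u + 5)*(u + 7)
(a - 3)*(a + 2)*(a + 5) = a^3 + 4*a^2 - 11*a - 30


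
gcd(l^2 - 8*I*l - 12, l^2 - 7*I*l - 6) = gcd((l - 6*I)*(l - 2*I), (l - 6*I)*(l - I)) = l - 6*I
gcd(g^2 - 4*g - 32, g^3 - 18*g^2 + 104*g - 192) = g - 8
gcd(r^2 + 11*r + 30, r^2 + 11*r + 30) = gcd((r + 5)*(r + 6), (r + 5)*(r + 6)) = r^2 + 11*r + 30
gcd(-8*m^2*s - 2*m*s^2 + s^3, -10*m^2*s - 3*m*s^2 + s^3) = 2*m*s + s^2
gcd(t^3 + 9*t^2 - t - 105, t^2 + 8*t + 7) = t + 7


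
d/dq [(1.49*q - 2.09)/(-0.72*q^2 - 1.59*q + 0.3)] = (1.0728*q^2 - 3.0096*q - 2.8761)/(0.5184*q^4 + 2.2896*q^3 + 2.0961*q^2 - 0.954*q + 0.09)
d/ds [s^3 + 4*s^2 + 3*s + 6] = 3*s^2 + 8*s + 3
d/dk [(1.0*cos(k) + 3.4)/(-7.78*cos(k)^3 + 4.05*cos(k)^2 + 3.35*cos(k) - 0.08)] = (-15.56*cos(k)^3 - 75.306*cos(k)^2 + 27.54*cos(k) + 11.47)*sin(k)/(60.5284*cos(k)^6 - 63.018*cos(k)^5 - 35.7235*cos(k)^4 + 28.3798*cos(k)^3 + 10.5745*cos(k)^2 - 0.536*cos(k) + 0.0064)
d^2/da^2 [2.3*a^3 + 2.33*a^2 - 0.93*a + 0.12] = 13.8*a + 4.66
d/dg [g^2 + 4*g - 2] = 2*g + 4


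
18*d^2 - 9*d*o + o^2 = (-6*d + o)*(-3*d + o)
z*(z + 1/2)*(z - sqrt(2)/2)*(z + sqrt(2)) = z^4 + z^3/2 + sqrt(2)*z^3/2 - z^2 + sqrt(2)*z^2/4 - z/2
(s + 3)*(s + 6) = s^2 + 9*s + 18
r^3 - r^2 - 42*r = r*(r - 7)*(r + 6)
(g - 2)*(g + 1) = g^2 - g - 2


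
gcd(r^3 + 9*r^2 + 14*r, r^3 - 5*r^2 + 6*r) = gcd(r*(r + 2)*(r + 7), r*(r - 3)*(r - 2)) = r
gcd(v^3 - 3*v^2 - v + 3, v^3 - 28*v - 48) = 1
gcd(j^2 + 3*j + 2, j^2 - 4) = j + 2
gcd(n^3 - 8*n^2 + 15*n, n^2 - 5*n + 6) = n - 3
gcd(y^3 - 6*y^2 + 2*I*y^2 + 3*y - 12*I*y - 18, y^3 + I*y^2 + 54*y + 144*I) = y + 3*I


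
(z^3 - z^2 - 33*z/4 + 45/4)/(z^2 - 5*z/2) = z + 3/2 - 9/(2*z)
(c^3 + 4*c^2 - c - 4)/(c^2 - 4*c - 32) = (c^2 - 1)/(c - 8)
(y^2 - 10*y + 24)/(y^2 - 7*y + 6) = (y - 4)/(y - 1)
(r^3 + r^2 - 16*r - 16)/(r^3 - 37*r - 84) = (r^2 - 3*r - 4)/(r^2 - 4*r - 21)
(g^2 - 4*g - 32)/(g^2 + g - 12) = (g - 8)/(g - 3)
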